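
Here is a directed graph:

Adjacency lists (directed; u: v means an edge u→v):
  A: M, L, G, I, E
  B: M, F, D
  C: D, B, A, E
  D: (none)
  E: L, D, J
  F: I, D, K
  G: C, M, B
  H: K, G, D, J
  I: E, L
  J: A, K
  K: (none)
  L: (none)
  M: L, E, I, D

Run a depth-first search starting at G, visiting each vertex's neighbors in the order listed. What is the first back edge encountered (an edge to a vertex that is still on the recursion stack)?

A->M

DFS from G (visiting each vertex's neighbors in the order listed); mark gray on enter, black on exit:
G gray
  C gray
    D gray
    D black
    B gray
      M gray
        L gray
        L black
        E gray
          E→L: L black — skip
          E→D: D black — skip
          J gray
            A gray
              A→M: M is gray → back edge
First back edge: A → M.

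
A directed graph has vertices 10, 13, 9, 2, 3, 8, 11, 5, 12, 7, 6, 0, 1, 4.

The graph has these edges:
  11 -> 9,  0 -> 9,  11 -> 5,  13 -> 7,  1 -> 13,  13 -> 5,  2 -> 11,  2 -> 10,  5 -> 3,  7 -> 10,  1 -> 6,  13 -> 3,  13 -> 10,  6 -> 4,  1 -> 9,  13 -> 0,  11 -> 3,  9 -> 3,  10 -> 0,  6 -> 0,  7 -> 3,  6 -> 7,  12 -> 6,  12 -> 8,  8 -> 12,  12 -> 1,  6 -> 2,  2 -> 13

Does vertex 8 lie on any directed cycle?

Yes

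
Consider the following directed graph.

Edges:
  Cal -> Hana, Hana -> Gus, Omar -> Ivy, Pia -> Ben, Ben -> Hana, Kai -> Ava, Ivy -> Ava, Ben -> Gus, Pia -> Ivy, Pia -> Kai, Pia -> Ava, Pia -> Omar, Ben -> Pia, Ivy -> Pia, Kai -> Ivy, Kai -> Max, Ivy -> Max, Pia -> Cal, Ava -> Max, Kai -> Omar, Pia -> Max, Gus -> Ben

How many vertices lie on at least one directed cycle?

8

A vertex is on a directed cycle iff it belongs to a strongly connected component of size ≥ 2 (or has a self-loop).
The vertices on cycles are {Ben, Cal, Gus, Ivy, Kai, Pia, Hana, Omar} — 8 in total.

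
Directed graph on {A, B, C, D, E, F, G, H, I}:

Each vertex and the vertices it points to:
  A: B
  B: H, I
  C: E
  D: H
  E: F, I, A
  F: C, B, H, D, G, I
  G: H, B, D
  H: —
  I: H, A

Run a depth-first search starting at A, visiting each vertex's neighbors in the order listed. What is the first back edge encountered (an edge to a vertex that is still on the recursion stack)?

I->A

DFS from A (visiting each vertex's neighbors in the order listed); mark gray on enter, black on exit:
A gray
  B gray
    H gray
    H black
    I gray
      I→H: H black — skip
      I→A: A is gray → back edge
First back edge: I → A.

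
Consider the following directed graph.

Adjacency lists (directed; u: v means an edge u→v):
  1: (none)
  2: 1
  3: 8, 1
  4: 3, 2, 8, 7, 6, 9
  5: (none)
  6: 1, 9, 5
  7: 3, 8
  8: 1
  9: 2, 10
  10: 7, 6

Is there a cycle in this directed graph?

DFS with white/gray/black marking, starting from 2:
2 gray
  1 gray
  1 black
2 black
3 gray
  8 gray
    8→1: 1 black — skip
  8 black
  3→1: 1 black — skip
3 black
4 gray
  4→3: 3 black — skip
  4→2: 2 black — skip
  4→8: 8 black — skip
  7 gray
    7→3: 3 black — skip
    7→8: 8 black — skip
  7 black
  6 gray
    6→1: 1 black — skip
    9 gray
      9→2: 2 black — skip
      10 gray
        10→7: 7 black — skip
        10→6: 6 is gray → back edge
Back edge found, so a cycle exists: 6 → 9 → 10 → 6.

Yes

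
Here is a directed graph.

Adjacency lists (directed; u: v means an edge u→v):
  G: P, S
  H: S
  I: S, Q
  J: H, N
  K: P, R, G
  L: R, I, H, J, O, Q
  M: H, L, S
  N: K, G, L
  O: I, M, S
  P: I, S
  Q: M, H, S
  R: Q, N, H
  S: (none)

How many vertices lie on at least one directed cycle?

A vertex is on a directed cycle iff it belongs to a strongly connected component of size ≥ 2 (or has a self-loop).
The vertices on cycles are {G, I, J, K, L, M, N, O, P, Q, R} — 11 in total.

11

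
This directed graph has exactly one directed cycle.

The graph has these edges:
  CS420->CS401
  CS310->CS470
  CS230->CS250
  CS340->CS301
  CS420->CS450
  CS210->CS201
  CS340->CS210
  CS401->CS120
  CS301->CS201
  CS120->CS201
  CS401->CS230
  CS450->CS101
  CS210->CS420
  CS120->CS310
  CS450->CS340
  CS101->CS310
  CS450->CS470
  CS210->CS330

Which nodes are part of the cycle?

CS210, CS340, CS420, CS450

DFS with gray/black marking from CS420:
CS420 gray
  CS401 gray
    CS120 gray
      CS201 gray
      CS201 black
      CS310 gray
        CS470 gray
        CS470 black
      CS310 black
    CS120 black
    CS230 gray
      CS250 gray
      CS250 black
    CS230 black
  CS401 black
  CS450 gray
    CS450→CS470: CS470 black — skip
    CS101 gray
      CS101→CS310: CS310 black — skip
    CS101 black
    CS340 gray
      CS210 gray
        CS210→CS201: CS201 black — skip
        CS210→CS420: CS420 is gray → back edge
Back edge closes the cycle CS420 → CS450 → CS340 → CS210 → CS420; its vertices are {CS210, CS340, CS420, CS450}.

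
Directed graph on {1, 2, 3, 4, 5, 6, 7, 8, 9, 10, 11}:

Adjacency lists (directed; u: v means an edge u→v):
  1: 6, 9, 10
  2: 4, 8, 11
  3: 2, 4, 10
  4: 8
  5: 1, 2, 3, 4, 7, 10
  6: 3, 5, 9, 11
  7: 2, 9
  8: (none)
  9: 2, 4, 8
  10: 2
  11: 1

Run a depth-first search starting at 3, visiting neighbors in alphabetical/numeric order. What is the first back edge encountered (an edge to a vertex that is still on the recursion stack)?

6->3

DFS from 3 (visiting neighbors in alphabetical/numeric order); mark gray on enter, black on exit:
3 gray
  2 gray
    4 gray
      8 gray
      8 black
    4 black
    2→8: 8 black — skip
    11 gray
      1 gray
        6 gray
          6→3: 3 is gray → back edge
First back edge: 6 → 3.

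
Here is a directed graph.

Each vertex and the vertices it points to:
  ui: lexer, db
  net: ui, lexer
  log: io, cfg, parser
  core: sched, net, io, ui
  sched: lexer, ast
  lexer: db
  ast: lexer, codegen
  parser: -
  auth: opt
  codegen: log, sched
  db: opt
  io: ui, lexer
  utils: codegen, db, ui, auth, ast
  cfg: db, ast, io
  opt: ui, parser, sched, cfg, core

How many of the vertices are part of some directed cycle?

A vertex is on a directed cycle iff it belongs to a strongly connected component of size ≥ 2 (or has a self-loop).
The vertices on cycles are {db, io, ui, ast, cfg, log, net, opt, core, lexer, sched, codegen} — 12 in total.

12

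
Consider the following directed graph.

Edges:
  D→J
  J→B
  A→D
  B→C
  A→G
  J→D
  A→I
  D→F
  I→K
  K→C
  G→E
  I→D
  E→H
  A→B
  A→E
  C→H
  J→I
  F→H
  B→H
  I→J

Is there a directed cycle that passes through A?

A lies on a cycle iff there is a path from A back to itself.
Exploring from A, it never reaches itself; equivalently, its strongly connected component is a singleton.

No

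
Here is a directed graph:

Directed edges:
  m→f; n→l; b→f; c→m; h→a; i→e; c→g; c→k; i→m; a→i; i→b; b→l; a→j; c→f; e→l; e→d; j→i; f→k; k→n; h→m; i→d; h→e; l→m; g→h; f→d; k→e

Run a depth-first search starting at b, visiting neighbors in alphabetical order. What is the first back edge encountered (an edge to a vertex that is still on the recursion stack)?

DFS from b (visiting neighbors in alphabetical order); mark gray on enter, black on exit:
b gray
  f gray
    d gray
    d black
    k gray
      e gray
        e→d: d black — skip
        l gray
          m gray
            m→f: f is gray → back edge
First back edge: m → f.

m->f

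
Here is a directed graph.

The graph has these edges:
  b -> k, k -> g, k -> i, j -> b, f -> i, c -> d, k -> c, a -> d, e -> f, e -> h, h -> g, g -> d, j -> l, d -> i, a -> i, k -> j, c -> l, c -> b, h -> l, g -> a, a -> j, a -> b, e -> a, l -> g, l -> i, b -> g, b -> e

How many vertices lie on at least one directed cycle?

A vertex is on a directed cycle iff it belongs to a strongly connected component of size ≥ 2 (or has a self-loop).
The vertices on cycles are {a, b, c, e, g, h, j, k, l} — 9 in total.

9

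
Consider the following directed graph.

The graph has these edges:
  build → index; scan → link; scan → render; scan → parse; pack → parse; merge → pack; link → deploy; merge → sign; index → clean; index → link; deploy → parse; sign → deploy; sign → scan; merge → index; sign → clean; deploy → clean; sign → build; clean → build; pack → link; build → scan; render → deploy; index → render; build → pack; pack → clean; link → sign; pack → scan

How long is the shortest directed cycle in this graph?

3

For each vertex v, BFS finds the shortest path from v back to v.
The shortest such closed walk is sign → scan → link → sign, length 3.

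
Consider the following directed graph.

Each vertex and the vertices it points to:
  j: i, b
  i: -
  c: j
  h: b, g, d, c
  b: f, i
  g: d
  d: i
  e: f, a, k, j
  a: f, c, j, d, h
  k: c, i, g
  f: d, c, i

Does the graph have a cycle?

Yes

DFS with white/gray/black marking, starting from i:
i gray
i black
j gray
  j→i: i black — skip
  b gray
    f gray
      d gray
        d→i: i black — skip
      d black
      c gray
        c→j: j is gray → back edge
Back edge found, so a cycle exists: j → b → f → c → j.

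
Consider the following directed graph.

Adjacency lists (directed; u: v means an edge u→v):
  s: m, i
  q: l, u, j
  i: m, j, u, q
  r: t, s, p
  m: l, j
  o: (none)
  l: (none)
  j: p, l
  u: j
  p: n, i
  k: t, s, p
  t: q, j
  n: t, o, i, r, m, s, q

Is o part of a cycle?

No

o lies on a cycle iff there is a path from o back to itself.
Exploring from o, it never reaches itself; equivalently, its strongly connected component is a singleton.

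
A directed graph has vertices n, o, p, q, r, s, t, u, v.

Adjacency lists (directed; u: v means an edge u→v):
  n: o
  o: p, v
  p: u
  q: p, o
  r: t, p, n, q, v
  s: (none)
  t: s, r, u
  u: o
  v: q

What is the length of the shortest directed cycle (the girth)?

For each vertex v, BFS finds the shortest path from v back to v.
The shortest such closed walk is r → t → r, length 2.

2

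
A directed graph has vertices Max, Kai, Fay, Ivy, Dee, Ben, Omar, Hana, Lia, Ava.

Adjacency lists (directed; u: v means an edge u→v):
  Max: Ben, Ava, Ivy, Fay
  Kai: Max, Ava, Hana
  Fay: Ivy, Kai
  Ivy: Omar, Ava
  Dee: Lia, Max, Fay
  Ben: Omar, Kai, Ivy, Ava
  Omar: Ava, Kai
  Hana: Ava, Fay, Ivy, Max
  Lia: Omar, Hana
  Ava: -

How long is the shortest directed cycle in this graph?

For each vertex v, BFS finds the shortest path from v back to v.
The shortest such closed walk is Max → Fay → Kai → Max, length 3.

3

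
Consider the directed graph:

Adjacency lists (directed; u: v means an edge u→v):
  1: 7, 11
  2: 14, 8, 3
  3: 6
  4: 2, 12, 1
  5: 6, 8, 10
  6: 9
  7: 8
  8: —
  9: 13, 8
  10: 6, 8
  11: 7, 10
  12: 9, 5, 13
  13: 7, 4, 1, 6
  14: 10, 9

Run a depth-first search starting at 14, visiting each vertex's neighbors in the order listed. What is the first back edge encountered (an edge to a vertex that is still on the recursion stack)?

DFS from 14 (visiting each vertex's neighbors in the order listed); mark gray on enter, black on exit:
14 gray
  10 gray
    6 gray
      9 gray
        13 gray
          7 gray
            8 gray
            8 black
          7 black
          4 gray
            2 gray
              2→14: 14 is gray → back edge
First back edge: 2 → 14.

2->14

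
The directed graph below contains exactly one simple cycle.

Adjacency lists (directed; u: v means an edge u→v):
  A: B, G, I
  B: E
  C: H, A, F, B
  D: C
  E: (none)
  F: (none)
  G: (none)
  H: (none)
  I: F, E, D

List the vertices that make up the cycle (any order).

A, C, D, I

DFS with gray/black marking from D:
D gray
  C gray
    H gray
    H black
    A gray
      B gray
        E gray
        E black
      B black
      G gray
      G black
      I gray
        F gray
        F black
        I→E: E black — skip
        I→D: D is gray → back edge
Back edge closes the cycle D → C → A → I → D; its vertices are {A, C, D, I}.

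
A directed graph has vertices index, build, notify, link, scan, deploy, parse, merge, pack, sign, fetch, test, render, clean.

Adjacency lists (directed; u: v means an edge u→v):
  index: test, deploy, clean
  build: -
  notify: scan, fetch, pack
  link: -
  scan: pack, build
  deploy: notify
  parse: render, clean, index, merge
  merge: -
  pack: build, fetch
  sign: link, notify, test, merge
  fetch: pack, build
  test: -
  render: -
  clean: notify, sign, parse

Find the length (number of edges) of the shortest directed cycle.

2

For each vertex v, BFS finds the shortest path from v back to v.
The shortest such closed walk is clean → parse → clean, length 2.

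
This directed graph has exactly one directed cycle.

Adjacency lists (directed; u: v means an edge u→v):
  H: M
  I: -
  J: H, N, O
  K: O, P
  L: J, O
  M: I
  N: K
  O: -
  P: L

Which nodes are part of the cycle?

DFS with gray/black marking from J:
J gray
  H gray
    M gray
      I gray
      I black
    M black
  H black
  N gray
    K gray
      O gray
      O black
      P gray
        L gray
          L→J: J is gray → back edge
Back edge closes the cycle J → N → K → P → L → J; its vertices are {J, K, L, N, P}.

J, K, L, N, P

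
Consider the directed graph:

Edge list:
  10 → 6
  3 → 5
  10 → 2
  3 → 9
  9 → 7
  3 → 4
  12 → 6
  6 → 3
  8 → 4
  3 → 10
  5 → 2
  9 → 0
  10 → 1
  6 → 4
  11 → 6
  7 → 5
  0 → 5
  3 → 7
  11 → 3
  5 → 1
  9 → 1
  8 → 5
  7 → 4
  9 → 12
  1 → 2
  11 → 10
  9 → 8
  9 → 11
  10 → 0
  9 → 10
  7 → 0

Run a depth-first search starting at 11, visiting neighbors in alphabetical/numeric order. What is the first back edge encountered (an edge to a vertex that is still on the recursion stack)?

6->3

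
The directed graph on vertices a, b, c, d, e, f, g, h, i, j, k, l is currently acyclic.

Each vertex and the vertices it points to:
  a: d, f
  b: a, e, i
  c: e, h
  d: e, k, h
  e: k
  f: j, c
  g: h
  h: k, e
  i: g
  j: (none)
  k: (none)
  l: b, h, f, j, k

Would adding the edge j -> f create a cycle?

Yes

Adding j→f creates a cycle iff f can already reach j.
Path from f: f → j.
So f → … → j → f is a cycle.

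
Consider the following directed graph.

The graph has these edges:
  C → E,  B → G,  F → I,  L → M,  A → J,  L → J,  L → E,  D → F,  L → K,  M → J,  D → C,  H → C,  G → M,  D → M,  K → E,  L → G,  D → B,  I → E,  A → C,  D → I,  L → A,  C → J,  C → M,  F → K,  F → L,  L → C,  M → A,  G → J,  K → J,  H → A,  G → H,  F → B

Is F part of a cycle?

No

F lies on a cycle iff there is a path from F back to itself.
Exploring from F, it never reaches itself; equivalently, its strongly connected component is a singleton.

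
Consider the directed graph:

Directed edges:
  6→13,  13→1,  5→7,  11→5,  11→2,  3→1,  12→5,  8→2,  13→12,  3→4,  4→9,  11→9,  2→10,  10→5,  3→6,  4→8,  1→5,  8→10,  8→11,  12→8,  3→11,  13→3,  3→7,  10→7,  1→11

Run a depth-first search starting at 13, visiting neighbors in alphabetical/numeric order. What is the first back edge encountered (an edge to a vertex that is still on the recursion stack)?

DFS from 13 (visiting neighbors in alphabetical/numeric order); mark gray on enter, black on exit:
13 gray
  1 gray
    5 gray
      7 gray
      7 black
    5 black
    11 gray
      2 gray
        10 gray
          10→5: 5 black — skip
          10→7: 7 black — skip
        10 black
      2 black
      11→5: 5 black — skip
      9 gray
      9 black
    11 black
  1 black
  3 gray
    3→1: 1 black — skip
    4 gray
      8 gray
        8→2: 2 black — skip
        8→10: 10 black — skip
        8→11: 11 black — skip
      8 black
      4→9: 9 black — skip
    4 black
    6 gray
      6→13: 13 is gray → back edge
First back edge: 6 → 13.

6->13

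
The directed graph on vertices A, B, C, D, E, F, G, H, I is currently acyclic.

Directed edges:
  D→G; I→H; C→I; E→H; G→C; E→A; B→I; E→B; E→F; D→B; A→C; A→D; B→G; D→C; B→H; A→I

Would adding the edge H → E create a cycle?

Yes

Adding H→E creates a cycle iff E can already reach H.
Path from E: E → H.
So E → … → H → E is a cycle.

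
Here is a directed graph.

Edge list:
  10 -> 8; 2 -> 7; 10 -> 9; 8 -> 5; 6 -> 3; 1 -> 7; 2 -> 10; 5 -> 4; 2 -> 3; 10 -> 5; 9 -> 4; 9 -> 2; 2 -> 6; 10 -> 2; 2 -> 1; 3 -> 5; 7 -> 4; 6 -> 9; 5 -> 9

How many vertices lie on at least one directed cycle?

7

A vertex is on a directed cycle iff it belongs to a strongly connected component of size ≥ 2 (or has a self-loop).
The vertices on cycles are {2, 3, 5, 6, 8, 9, 10} — 7 in total.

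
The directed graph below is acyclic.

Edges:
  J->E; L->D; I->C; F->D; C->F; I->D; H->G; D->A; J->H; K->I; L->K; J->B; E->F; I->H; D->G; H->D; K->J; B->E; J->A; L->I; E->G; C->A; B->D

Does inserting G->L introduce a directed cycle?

Yes

Adding G→L creates a cycle iff L can already reach G.
Path from L: L → D → G.
So L → … → G → L is a cycle.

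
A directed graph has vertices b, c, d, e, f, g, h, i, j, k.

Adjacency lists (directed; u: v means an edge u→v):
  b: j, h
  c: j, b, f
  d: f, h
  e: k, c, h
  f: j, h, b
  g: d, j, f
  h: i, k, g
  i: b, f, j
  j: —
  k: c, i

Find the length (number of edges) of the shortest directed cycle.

For each vertex v, BFS finds the shortest path from v back to v.
The shortest such closed walk is h → i → b → h, length 3.

3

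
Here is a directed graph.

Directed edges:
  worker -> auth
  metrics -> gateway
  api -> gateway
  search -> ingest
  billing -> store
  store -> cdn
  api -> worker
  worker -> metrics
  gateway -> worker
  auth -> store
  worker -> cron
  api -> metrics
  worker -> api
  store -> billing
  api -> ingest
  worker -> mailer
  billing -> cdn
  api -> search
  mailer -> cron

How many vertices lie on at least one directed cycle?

A vertex is on a directed cycle iff it belongs to a strongly connected component of size ≥ 2 (or has a self-loop).
The vertices on cycles are {api, store, worker, billing, gateway, metrics} — 6 in total.

6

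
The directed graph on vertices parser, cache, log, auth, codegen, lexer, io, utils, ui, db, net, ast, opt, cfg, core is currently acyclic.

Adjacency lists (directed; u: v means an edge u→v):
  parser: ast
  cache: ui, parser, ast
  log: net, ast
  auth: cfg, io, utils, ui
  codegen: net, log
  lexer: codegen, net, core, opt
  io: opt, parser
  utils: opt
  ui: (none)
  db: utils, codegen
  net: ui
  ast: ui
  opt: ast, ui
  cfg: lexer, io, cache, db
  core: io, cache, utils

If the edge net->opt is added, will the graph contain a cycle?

Adding net→opt creates a cycle iff opt can already reach net.
Explore from opt: no path reaches net. The graph stays acyclic.

No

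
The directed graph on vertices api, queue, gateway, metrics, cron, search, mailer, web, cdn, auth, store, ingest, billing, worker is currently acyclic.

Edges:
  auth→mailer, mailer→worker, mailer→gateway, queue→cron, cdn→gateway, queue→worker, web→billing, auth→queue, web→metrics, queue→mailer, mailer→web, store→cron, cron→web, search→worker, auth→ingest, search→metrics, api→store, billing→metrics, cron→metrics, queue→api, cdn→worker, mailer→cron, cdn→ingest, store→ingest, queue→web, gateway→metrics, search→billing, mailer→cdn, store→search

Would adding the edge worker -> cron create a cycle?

Adding worker→cron creates a cycle iff cron can already reach worker.
Explore from cron: no path reaches worker. The graph stays acyclic.

No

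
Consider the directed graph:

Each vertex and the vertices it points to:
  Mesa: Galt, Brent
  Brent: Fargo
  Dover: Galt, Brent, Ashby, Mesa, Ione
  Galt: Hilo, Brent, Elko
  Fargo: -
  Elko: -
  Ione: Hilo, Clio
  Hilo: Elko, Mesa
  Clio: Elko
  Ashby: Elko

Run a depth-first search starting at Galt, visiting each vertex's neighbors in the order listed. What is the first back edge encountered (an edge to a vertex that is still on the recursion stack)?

Mesa->Galt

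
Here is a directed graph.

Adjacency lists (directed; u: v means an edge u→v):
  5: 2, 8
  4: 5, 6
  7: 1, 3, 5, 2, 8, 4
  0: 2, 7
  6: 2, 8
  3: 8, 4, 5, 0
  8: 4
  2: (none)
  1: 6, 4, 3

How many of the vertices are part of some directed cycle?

A vertex is on a directed cycle iff it belongs to a strongly connected component of size ≥ 2 (or has a self-loop).
The vertices on cycles are {0, 1, 3, 4, 5, 6, 7, 8} — 8 in total.

8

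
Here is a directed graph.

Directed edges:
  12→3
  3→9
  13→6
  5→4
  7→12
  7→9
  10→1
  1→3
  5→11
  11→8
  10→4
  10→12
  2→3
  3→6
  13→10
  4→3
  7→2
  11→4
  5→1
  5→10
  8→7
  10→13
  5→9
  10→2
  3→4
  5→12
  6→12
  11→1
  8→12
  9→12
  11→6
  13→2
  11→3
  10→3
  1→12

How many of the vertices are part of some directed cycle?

A vertex is on a directed cycle iff it belongs to a strongly connected component of size ≥ 2 (or has a self-loop).
The vertices on cycles are {3, 4, 6, 9, 10, 12, 13} — 7 in total.

7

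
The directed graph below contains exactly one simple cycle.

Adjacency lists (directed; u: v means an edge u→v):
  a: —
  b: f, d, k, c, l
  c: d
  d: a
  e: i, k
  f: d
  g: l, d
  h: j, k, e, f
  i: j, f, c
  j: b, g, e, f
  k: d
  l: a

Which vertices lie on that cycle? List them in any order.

e, i, j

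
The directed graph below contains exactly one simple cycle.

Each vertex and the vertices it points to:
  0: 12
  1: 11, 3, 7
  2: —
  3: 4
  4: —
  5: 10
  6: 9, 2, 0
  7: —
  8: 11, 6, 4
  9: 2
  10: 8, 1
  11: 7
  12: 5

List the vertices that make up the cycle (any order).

DFS with gray/black marking from 10:
10 gray
  8 gray
    11 gray
      7 gray
      7 black
    11 black
    6 gray
      9 gray
        2 gray
        2 black
      9 black
      6→2: 2 black — skip
      0 gray
        12 gray
          5 gray
            5→10: 10 is gray → back edge
Back edge closes the cycle 10 → 8 → 6 → 0 → 12 → 5 → 10; its vertices are {0, 5, 6, 8, 10, 12}.

0, 5, 6, 8, 10, 12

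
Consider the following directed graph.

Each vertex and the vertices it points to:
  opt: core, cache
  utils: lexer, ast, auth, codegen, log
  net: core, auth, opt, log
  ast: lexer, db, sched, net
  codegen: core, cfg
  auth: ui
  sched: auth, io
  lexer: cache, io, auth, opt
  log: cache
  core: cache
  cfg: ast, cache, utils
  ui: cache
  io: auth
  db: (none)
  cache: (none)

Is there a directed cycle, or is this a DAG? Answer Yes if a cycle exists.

DFS with white/gray/black marking, starting from auth:
auth gray
  ui gray
    cache gray
    cache black
  ui black
auth black
opt gray
  core gray
    core→cache: cache black — skip
  core black
  opt→cache: cache black — skip
opt black
utils gray
  lexer gray
    lexer→cache: cache black — skip
    io gray
      io→auth: auth black — skip
    io black
    lexer→auth: auth black — skip
    lexer→opt: opt black — skip
  lexer black
  ast gray
    ast→lexer: lexer black — skip
    db gray
    db black
    sched gray
      sched→auth: auth black — skip
      sched→io: io black — skip
    sched black
    net gray
      net→core: core black — skip
      net→auth: auth black — skip
      net→opt: opt black — skip
      log gray
        log→cache: cache black — skip
      log black
    net black
  ast black
  utils→auth: auth black — skip
  codegen gray
    codegen→core: core black — skip
    cfg gray
      cfg→ast: ast black — skip
      cfg→cache: cache black — skip
      cfg→utils: utils is gray → back edge
Back edge found, so a cycle exists: utils → codegen → cfg → utils.

Yes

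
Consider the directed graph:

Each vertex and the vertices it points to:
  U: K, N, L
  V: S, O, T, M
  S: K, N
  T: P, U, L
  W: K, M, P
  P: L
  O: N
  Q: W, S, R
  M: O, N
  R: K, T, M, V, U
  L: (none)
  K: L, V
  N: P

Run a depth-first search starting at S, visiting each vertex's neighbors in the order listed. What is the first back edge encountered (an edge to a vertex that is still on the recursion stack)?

V→S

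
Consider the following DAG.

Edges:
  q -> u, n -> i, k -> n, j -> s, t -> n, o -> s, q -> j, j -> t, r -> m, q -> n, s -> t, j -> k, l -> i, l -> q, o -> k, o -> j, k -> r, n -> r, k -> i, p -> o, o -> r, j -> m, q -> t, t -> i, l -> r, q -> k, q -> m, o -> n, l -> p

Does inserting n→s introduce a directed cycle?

Adding n→s creates a cycle iff s can already reach n.
Path from s: s → t → n.
So s → … → n → s is a cycle.

Yes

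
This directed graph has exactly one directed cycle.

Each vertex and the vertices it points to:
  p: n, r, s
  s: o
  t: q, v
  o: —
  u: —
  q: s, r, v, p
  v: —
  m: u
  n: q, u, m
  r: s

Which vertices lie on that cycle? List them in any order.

n, p, q

DFS with gray/black marking from q:
q gray
  s gray
    o gray
    o black
  s black
  r gray
    r→s: s black — skip
  r black
  v gray
  v black
  p gray
    n gray
      n→q: q is gray → back edge
Back edge closes the cycle q → p → n → q; its vertices are {n, p, q}.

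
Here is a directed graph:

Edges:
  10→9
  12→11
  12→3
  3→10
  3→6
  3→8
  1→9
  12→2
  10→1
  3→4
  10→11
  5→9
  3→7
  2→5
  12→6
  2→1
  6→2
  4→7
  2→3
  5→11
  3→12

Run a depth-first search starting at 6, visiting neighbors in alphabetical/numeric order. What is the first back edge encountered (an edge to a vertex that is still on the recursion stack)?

3→6

DFS from 6 (visiting neighbors in alphabetical/numeric order); mark gray on enter, black on exit:
6 gray
  2 gray
    1 gray
      9 gray
      9 black
    1 black
    3 gray
      4 gray
        7 gray
        7 black
      4 black
      3→6: 6 is gray → back edge
First back edge: 3 → 6.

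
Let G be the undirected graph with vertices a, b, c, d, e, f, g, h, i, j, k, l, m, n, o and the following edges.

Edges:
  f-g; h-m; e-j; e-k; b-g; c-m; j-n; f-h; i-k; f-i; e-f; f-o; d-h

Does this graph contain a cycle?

Yes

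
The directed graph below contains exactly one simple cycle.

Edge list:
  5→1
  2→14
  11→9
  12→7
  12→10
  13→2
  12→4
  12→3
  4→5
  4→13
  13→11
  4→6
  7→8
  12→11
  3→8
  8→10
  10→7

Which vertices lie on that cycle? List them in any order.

DFS with gray/black marking from 8:
8 gray
  10 gray
    7 gray
      7→8: 8 is gray → back edge
Back edge closes the cycle 8 → 10 → 7 → 8; its vertices are {7, 8, 10}.

7, 8, 10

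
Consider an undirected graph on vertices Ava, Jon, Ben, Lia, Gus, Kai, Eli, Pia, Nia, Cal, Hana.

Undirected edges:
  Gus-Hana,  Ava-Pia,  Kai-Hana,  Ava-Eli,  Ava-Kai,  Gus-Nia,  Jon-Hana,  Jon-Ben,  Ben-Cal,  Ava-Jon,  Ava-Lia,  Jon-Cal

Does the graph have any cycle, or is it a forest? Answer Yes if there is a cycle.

Yes

DFS, tracking each vertex's parent; an edge to a visited non-parent vertex closes a cycle.
Start from Lia:
visit Lia (parent –)
  visit Ava (parent Lia)
    visit Kai (parent Ava)
      Kai–Ava: parent, skip
      visit Hana (parent Kai)
        visit Jon (parent Hana)
          visit Ben (parent Jon)
            visit Cal (parent Ben)
              Cal–Jon: Jon visited and ≠ parent → cycle
Cycle: Jon – Ben – Cal – Jon.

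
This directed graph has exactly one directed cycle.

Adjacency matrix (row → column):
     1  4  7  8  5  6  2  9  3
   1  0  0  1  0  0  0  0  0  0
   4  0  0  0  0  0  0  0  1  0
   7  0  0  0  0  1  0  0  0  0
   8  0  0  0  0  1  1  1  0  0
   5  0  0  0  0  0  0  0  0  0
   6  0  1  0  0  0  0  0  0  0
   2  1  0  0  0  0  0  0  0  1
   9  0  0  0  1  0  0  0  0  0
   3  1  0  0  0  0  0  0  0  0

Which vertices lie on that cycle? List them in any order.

4, 6, 8, 9

DFS with gray/black marking from 8:
8 gray
  5 gray
  5 black
  2 gray
    1 gray
      7 gray
        7→5: 5 black — skip
      7 black
    1 black
    3 gray
      3→1: 1 black — skip
    3 black
  2 black
  6 gray
    4 gray
      9 gray
        9→8: 8 is gray → back edge
Back edge closes the cycle 8 → 6 → 4 → 9 → 8; its vertices are {4, 6, 8, 9}.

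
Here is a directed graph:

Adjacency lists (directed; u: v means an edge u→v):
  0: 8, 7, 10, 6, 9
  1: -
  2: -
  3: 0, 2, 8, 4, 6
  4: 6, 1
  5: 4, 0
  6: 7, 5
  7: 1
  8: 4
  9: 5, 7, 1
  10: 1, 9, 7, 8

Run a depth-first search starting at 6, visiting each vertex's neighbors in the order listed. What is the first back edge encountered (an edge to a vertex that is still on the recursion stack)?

4→6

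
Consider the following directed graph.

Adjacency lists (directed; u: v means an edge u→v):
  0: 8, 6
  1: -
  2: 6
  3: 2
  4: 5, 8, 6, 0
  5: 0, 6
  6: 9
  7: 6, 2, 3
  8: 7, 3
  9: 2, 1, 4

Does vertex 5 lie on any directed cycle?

5 is on a cycle iff 5 can reach itself via ≥1 edge.
5 → 6 → 9 → 4 → 5 — yes.

Yes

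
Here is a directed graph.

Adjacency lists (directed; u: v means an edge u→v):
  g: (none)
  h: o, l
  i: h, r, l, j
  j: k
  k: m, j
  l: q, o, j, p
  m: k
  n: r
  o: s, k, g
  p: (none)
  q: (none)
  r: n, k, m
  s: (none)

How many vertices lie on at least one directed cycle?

5

A vertex is on a directed cycle iff it belongs to a strongly connected component of size ≥ 2 (or has a self-loop).
The vertices on cycles are {j, k, m, n, r} — 5 in total.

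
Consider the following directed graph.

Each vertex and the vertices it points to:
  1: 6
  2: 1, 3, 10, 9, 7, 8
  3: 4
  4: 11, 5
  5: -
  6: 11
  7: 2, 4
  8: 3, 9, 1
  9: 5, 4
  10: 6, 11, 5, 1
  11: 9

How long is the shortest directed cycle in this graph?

2

For each vertex v, BFS finds the shortest path from v back to v.
The shortest such closed walk is 2 → 7 → 2, length 2.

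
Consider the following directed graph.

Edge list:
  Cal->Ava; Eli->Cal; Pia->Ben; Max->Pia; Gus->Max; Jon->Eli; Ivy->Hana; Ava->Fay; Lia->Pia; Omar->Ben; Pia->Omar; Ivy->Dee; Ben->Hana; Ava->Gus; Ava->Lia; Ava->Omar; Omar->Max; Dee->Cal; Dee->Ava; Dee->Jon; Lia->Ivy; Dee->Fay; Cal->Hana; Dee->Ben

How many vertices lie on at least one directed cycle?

A vertex is on a directed cycle iff it belongs to a strongly connected component of size ≥ 2 (or has a self-loop).
The vertices on cycles are {Ava, Cal, Dee, Eli, Ivy, Jon, Lia, Max, Pia, Omar} — 10 in total.

10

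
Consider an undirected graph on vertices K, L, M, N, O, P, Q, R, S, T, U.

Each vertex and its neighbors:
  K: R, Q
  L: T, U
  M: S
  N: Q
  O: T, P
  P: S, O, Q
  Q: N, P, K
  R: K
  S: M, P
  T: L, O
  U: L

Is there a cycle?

No

DFS, tracking each vertex's parent; an edge to a visited non-parent vertex closes a cycle.
Start from O:
visit O (parent –)
  visit T (parent O)
    visit L (parent T)
      L–T: parent, skip
      visit U (parent L)
        U–L: parent, skip
    T–O: parent, skip
  visit P (parent O)
    visit S (parent P)
      visit M (parent S)
        M–S: parent, skip
      S–P: parent, skip
    P–O: parent, skip
    visit Q (parent P)
      visit N (parent Q)
        N–Q: parent, skip
      Q–P: parent, skip
      visit K (parent Q)
        visit R (parent K)
          R–K: parent, skip
        K–Q: parent, skip
No non-parent visited neighbor found — the graph is a forest.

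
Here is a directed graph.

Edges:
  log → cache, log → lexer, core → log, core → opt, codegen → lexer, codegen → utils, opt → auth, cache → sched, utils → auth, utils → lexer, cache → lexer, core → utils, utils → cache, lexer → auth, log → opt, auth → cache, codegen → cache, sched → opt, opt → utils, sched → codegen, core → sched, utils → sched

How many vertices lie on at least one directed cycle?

A vertex is on a directed cycle iff it belongs to a strongly connected component of size ≥ 2 (or has a self-loop).
The vertices on cycles are {opt, auth, cache, lexer, sched, utils, codegen} — 7 in total.

7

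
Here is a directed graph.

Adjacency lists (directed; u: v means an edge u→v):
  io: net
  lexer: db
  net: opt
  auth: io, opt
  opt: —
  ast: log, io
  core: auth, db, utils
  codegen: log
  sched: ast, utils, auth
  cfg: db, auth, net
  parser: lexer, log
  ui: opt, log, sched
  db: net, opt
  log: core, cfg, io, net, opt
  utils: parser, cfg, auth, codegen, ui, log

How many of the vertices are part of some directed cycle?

8

A vertex is on a directed cycle iff it belongs to a strongly connected component of size ≥ 2 (or has a self-loop).
The vertices on cycles are {ui, ast, log, core, sched, utils, parser, codegen} — 8 in total.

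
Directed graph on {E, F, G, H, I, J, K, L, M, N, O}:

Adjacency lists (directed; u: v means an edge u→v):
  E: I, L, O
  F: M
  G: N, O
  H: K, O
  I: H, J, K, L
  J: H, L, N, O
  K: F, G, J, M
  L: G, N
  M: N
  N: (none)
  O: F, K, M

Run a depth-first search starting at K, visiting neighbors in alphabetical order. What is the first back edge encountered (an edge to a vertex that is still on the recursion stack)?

O→K

DFS from K (visiting neighbors in alphabetical order); mark gray on enter, black on exit:
K gray
  F gray
    M gray
      N gray
      N black
    M black
  F black
  G gray
    G→N: N black — skip
    O gray
      O→F: F black — skip
      O→K: K is gray → back edge
First back edge: O → K.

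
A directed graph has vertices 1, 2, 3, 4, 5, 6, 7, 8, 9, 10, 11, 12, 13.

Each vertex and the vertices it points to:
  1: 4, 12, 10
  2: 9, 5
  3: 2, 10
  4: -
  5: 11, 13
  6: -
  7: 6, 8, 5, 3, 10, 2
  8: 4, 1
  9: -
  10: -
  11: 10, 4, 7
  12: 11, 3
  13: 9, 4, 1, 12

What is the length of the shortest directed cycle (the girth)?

For each vertex v, BFS finds the shortest path from v back to v.
The shortest such closed walk is 7 → 5 → 11 → 7, length 3.

3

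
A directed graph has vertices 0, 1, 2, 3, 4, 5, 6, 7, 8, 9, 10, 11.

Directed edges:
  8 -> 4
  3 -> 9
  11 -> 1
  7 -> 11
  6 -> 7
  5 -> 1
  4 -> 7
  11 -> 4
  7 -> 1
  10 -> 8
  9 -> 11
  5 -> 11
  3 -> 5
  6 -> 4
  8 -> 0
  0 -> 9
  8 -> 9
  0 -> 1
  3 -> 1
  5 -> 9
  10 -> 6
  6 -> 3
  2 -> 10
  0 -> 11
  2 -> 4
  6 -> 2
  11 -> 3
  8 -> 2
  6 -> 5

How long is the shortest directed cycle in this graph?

For each vertex v, BFS finds the shortest path from v back to v.
The shortest such closed walk is 10 → 8 → 2 → 10, length 3.

3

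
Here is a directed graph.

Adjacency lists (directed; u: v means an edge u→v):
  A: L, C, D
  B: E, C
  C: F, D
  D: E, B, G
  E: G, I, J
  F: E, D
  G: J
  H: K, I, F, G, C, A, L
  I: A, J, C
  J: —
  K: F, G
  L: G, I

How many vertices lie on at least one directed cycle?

A vertex is on a directed cycle iff it belongs to a strongly connected component of size ≥ 2 (or has a self-loop).
The vertices on cycles are {A, B, C, D, E, F, I, L} — 8 in total.

8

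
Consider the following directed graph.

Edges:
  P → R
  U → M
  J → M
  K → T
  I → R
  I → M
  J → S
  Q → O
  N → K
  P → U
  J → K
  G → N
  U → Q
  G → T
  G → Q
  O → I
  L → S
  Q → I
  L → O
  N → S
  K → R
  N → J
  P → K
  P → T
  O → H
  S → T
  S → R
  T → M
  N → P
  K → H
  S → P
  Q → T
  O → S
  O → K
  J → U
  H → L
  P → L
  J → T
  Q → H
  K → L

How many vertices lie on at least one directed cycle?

8

A vertex is on a directed cycle iff it belongs to a strongly connected component of size ≥ 2 (or has a self-loop).
The vertices on cycles are {H, K, L, O, P, Q, S, U} — 8 in total.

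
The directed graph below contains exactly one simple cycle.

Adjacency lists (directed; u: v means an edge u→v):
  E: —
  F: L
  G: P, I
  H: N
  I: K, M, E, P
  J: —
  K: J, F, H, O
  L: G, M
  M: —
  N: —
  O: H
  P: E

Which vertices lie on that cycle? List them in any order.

F, G, I, K, L

DFS with gray/black marking from G:
G gray
  P gray
    E gray
    E black
  P black
  I gray
    K gray
      J gray
      J black
      F gray
        L gray
          L→G: G is gray → back edge
Back edge closes the cycle G → I → K → F → L → G; its vertices are {F, G, I, K, L}.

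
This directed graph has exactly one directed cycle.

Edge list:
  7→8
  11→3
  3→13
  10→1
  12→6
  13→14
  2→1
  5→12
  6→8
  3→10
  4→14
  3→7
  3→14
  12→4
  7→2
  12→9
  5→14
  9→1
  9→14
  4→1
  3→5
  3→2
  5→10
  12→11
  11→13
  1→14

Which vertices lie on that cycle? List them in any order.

3, 5, 11, 12

DFS with gray/black marking from 12:
12 gray
  11 gray
    13 gray
      14 gray
      14 black
    13 black
    3 gray
      10 gray
        1 gray
          1→14: 14 black — skip
        1 black
      10 black
      3→14: 14 black — skip
      3→13: 13 black — skip
      2 gray
        2→1: 1 black — skip
      2 black
      7 gray
        8 gray
        8 black
        7→2: 2 black — skip
      7 black
      5 gray
        5→10: 10 black — skip
        5→12: 12 is gray → back edge
Back edge closes the cycle 12 → 11 → 3 → 5 → 12; its vertices are {3, 5, 11, 12}.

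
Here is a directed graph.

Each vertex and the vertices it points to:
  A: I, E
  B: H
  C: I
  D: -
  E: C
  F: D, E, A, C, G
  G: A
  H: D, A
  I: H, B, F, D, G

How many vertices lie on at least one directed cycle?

A vertex is on a directed cycle iff it belongs to a strongly connected component of size ≥ 2 (or has a self-loop).
The vertices on cycles are {A, B, C, E, F, G, H, I} — 8 in total.

8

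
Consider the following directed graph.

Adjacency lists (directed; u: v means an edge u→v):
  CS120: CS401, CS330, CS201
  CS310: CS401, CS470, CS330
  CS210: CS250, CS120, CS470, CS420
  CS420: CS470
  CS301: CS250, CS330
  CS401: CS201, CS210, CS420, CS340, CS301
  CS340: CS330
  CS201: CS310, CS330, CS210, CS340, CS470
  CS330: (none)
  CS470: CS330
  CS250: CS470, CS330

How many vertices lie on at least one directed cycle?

A vertex is on a directed cycle iff it belongs to a strongly connected component of size ≥ 2 (or has a self-loop).
The vertices on cycles are {CS120, CS201, CS210, CS310, CS401} — 5 in total.

5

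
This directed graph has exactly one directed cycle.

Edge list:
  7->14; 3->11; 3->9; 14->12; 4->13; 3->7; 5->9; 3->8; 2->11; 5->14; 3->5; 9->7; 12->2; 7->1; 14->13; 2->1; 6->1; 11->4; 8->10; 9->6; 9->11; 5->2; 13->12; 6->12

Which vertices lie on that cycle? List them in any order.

2, 4, 11, 12, 13

DFS with gray/black marking from 2:
2 gray
  11 gray
    4 gray
      13 gray
        12 gray
          12→2: 2 is gray → back edge
Back edge closes the cycle 2 → 11 → 4 → 13 → 12 → 2; its vertices are {2, 4, 11, 12, 13}.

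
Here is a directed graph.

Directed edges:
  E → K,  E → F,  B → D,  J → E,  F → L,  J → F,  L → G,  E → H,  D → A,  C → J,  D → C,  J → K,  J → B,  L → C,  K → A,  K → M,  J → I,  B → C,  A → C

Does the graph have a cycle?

Yes

DFS with white/gray/black marking, starting from A:
A gray
  C gray
    J gray
      E gray
        K gray
          M gray
          M black
          K→A: A is gray → back edge
Back edge found, so a cycle exists: A → C → J → E → K → A.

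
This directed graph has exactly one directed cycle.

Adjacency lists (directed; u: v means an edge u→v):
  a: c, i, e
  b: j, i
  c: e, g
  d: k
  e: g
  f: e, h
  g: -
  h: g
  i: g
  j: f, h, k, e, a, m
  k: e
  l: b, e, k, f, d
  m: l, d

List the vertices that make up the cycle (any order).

b, j, l, m

DFS with gray/black marking from j:
j gray
  f gray
    e gray
      g gray
      g black
    e black
    h gray
      h→g: g black — skip
    h black
  f black
  j→h: h black — skip
  k gray
    k→e: e black — skip
  k black
  j→e: e black — skip
  a gray
    c gray
      c→e: e black — skip
      c→g: g black — skip
    c black
    i gray
      i→g: g black — skip
    i black
    a→e: e black — skip
  a black
  m gray
    l gray
      b gray
        b→j: j is gray → back edge
Back edge closes the cycle j → m → l → b → j; its vertices are {b, j, l, m}.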